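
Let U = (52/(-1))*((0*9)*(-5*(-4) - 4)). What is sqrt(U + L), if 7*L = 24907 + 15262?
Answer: sqrt(281183)/7 ≈ 75.752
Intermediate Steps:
L = 40169/7 (L = (24907 + 15262)/7 = (1/7)*40169 = 40169/7 ≈ 5738.4)
U = 0 (U = (52*(-1))*(0*(20 - 4)) = -0*16 = -52*0 = 0)
sqrt(U + L) = sqrt(0 + 40169/7) = sqrt(40169/7) = sqrt(281183)/7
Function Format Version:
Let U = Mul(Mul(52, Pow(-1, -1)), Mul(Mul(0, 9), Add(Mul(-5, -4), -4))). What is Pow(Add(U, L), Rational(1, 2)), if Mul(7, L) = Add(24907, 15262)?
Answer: Mul(Rational(1, 7), Pow(281183, Rational(1, 2))) ≈ 75.752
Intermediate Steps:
L = Rational(40169, 7) (L = Mul(Rational(1, 7), Add(24907, 15262)) = Mul(Rational(1, 7), 40169) = Rational(40169, 7) ≈ 5738.4)
U = 0 (U = Mul(Mul(52, -1), Mul(0, Add(20, -4))) = Mul(-52, Mul(0, 16)) = Mul(-52, 0) = 0)
Pow(Add(U, L), Rational(1, 2)) = Pow(Add(0, Rational(40169, 7)), Rational(1, 2)) = Pow(Rational(40169, 7), Rational(1, 2)) = Mul(Rational(1, 7), Pow(281183, Rational(1, 2)))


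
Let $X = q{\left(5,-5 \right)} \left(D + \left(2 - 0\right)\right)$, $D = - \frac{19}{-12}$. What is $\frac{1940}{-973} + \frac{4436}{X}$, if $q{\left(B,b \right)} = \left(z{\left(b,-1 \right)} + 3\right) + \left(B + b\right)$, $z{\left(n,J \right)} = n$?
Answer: $- \frac{25980788}{41839} \approx -620.97$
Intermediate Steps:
$D = \frac{19}{12}$ ($D = \left(-19\right) \left(- \frac{1}{12}\right) = \frac{19}{12} \approx 1.5833$)
$q{\left(B,b \right)} = 3 + B + 2 b$ ($q{\left(B,b \right)} = \left(b + 3\right) + \left(B + b\right) = \left(3 + b\right) + \left(B + b\right) = 3 + B + 2 b$)
$X = - \frac{43}{6}$ ($X = \left(3 + 5 + 2 \left(-5\right)\right) \left(\frac{19}{12} + \left(2 - 0\right)\right) = \left(3 + 5 - 10\right) \left(\frac{19}{12} + \left(2 + 0\right)\right) = - 2 \left(\frac{19}{12} + 2\right) = \left(-2\right) \frac{43}{12} = - \frac{43}{6} \approx -7.1667$)
$\frac{1940}{-973} + \frac{4436}{X} = \frac{1940}{-973} + \frac{4436}{- \frac{43}{6}} = 1940 \left(- \frac{1}{973}\right) + 4436 \left(- \frac{6}{43}\right) = - \frac{1940}{973} - \frac{26616}{43} = - \frac{25980788}{41839}$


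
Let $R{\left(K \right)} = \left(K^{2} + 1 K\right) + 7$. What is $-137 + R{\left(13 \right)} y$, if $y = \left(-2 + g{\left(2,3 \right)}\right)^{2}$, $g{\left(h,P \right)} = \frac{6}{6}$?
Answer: $52$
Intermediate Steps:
$g{\left(h,P \right)} = 1$ ($g{\left(h,P \right)} = 6 \cdot \frac{1}{6} = 1$)
$R{\left(K \right)} = 7 + K + K^{2}$ ($R{\left(K \right)} = \left(K^{2} + K\right) + 7 = \left(K + K^{2}\right) + 7 = 7 + K + K^{2}$)
$y = 1$ ($y = \left(-2 + 1\right)^{2} = \left(-1\right)^{2} = 1$)
$-137 + R{\left(13 \right)} y = -137 + \left(7 + 13 + 13^{2}\right) 1 = -137 + \left(7 + 13 + 169\right) 1 = -137 + 189 \cdot 1 = -137 + 189 = 52$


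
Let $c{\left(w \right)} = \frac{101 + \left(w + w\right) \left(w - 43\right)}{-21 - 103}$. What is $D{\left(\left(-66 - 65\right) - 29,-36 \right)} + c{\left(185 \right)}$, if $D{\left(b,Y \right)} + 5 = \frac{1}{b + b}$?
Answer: $- \frac{4260911}{9920} \approx -429.53$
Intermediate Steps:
$D{\left(b,Y \right)} = -5 + \frac{1}{2 b}$ ($D{\left(b,Y \right)} = -5 + \frac{1}{b + b} = -5 + \frac{1}{2 b}$)
$c{\left(w \right)} = - \frac{101}{124} - \frac{w \left(-43 + w\right)}{62}$ ($c{\left(w \right)} = \frac{101 + 2 w \left(-43 + w\right)}{-124} = \left(101 + 2 w \left(-43 + w\right)\right) \left(- \frac{1}{124}\right) = - \frac{101}{124} - \frac{w \left(-43 + w\right)}{62}$)
$D{\left(\left(-66 - 65\right) - 29,-36 \right)} + c{\left(185 \right)} = \left(-5 + \frac{1}{2 \left(\left(-66 - 65\right) - 29\right)}\right) - \left(- \frac{15809}{124} + \frac{34225}{62}\right) = \left(-5 + \frac{1}{2 \left(-131 - 29\right)}\right) - \frac{52641}{124} = \left(-5 + \frac{1}{2 \left(-160\right)}\right) - \frac{52641}{124} = \left(-5 + \frac{1}{2} \left(- \frac{1}{160}\right)\right) - \frac{52641}{124} = \left(-5 - \frac{1}{320}\right) - \frac{52641}{124} = - \frac{1601}{320} - \frac{52641}{124} = - \frac{4260911}{9920}$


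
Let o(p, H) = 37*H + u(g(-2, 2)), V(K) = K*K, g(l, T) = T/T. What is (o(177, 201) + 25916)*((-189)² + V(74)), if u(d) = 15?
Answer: 1374661496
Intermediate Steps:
g(l, T) = 1
V(K) = K²
o(p, H) = 15 + 37*H (o(p, H) = 37*H + 15 = 15 + 37*H)
(o(177, 201) + 25916)*((-189)² + V(74)) = ((15 + 37*201) + 25916)*((-189)² + 74²) = ((15 + 7437) + 25916)*(35721 + 5476) = (7452 + 25916)*41197 = 33368*41197 = 1374661496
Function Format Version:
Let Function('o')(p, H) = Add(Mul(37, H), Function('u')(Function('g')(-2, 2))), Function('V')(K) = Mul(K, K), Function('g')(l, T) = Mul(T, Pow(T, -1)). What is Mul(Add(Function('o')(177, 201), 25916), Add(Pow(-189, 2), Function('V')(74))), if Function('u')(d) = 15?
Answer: 1374661496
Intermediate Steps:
Function('g')(l, T) = 1
Function('V')(K) = Pow(K, 2)
Function('o')(p, H) = Add(15, Mul(37, H)) (Function('o')(p, H) = Add(Mul(37, H), 15) = Add(15, Mul(37, H)))
Mul(Add(Function('o')(177, 201), 25916), Add(Pow(-189, 2), Function('V')(74))) = Mul(Add(Add(15, Mul(37, 201)), 25916), Add(Pow(-189, 2), Pow(74, 2))) = Mul(Add(Add(15, 7437), 25916), Add(35721, 5476)) = Mul(Add(7452, 25916), 41197) = Mul(33368, 41197) = 1374661496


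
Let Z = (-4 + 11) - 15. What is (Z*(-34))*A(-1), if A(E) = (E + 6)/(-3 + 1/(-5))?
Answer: -425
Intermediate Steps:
Z = -8 (Z = 7 - 15 = -8)
A(E) = -15/8 - 5*E/16 (A(E) = (6 + E)/(-3 - 1/5) = (6 + E)/(-16/5) = (6 + E)*(-5/16) = -15/8 - 5*E/16)
(Z*(-34))*A(-1) = (-8*(-34))*(-15/8 - 5/16*(-1)) = 272*(-15/8 + 5/16) = 272*(-25/16) = -425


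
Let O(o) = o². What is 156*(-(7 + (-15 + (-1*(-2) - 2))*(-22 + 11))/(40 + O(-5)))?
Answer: -2064/5 ≈ -412.80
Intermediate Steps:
156*(-(7 + (-15 + (-1*(-2) - 2))*(-22 + 11))/(40 + O(-5))) = 156*(-(7 + (-15 + (-1*(-2) - 2))*(-22 + 11))/(40 + (-5)²)) = 156*(-(7 + (-15 + (2 - 2))*(-11))/(40 + 25)) = 156*(-(7 + (-15 + 0)*(-11))/65) = 156*(-(7 - 15*(-11))/65) = 156*(-(7 + 165)/65) = 156*(-172/65) = -2064/5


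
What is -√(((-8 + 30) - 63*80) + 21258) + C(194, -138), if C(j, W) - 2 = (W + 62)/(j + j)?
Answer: 175/97 - 4*√1015 ≈ -125.63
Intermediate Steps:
C(j, W) = 2 + (62 + W)/(2*j) (C(j, W) = 2 + (W + 62)/(j + j) = 2 + (62 + W)/((2*j)) = 2 + (62 + W)*(1/(2*j)) = 2 + (62 + W)/(2*j))
-√(((-8 + 30) - 63*80) + 21258) + C(194, -138) = -√(((-8 + 30) - 63*80) + 21258) + (½)*(62 - 138 + 4*194)/194 = -√((22 - 5040) + 21258) + (½)*(1/194)*(62 - 138 + 776) = -√(-5018 + 21258) + (½)*(1/194)*700 = -√16240 + 175/97 = -4*√1015 + 175/97 = 175/97 - 4*√1015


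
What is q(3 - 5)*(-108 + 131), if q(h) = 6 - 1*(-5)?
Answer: 253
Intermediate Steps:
q(h) = 11 (q(h) = 6 + 5 = 11)
q(3 - 5)*(-108 + 131) = 11*(-108 + 131) = 11*23 = 253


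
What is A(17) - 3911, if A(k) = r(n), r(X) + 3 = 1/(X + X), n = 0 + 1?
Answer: -7827/2 ≈ -3913.5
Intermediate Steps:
n = 1
r(X) = -3 + 1/(2*X) (r(X) = -3 + 1/(X + X) = -3 + 1/(2*X))
A(k) = -5/2 (A(k) = -3 + (1/2)/1 = -3 + (1/2)*1 = -3 + 1/2 = -5/2)
A(17) - 3911 = -5/2 - 3911 = -7827/2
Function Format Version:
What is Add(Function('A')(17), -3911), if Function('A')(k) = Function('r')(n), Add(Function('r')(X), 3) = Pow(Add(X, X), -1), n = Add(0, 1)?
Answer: Rational(-7827, 2) ≈ -3913.5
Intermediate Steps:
n = 1
Function('r')(X) = Add(-3, Mul(Rational(1, 2), Pow(X, -1))) (Function('r')(X) = Add(-3, Pow(Add(X, X), -1)) = Add(-3, Pow(Mul(2, X), -1)) = Add(-3, Mul(Rational(1, 2), Pow(X, -1))))
Function('A')(k) = Rational(-5, 2) (Function('A')(k) = Add(-3, Mul(Rational(1, 2), Pow(1, -1))) = Add(-3, Mul(Rational(1, 2), 1)) = Add(-3, Rational(1, 2)) = Rational(-5, 2))
Add(Function('A')(17), -3911) = Add(Rational(-5, 2), -3911) = Rational(-7827, 2)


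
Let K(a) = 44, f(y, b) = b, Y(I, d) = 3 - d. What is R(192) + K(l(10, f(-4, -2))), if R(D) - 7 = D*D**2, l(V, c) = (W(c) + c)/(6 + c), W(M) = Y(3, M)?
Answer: 7077939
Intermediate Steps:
W(M) = 3 - M
l(V, c) = 3/(6 + c) (l(V, c) = ((3 - c) + c)/(6 + c) = 3/(6 + c))
R(D) = 7 + D**3 (R(D) = 7 + D*D**2 = 7 + D**3)
R(192) + K(l(10, f(-4, -2))) = (7 + 192**3) + 44 = (7 + 7077888) + 44 = 7077895 + 44 = 7077939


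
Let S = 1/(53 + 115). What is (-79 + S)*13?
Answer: -172523/168 ≈ -1026.9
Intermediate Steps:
S = 1/168 ≈ 0.0059524
(-79 + S)*13 = (-79 + 1/168)*13 = -13271/168*13 = -172523/168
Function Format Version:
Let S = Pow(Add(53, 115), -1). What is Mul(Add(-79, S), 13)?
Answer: Rational(-172523, 168) ≈ -1026.9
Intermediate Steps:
S = Rational(1, 168) (S = Pow(168, -1) = Rational(1, 168) ≈ 0.0059524)
Mul(Add(-79, S), 13) = Mul(Add(-79, Rational(1, 168)), 13) = Mul(Rational(-13271, 168), 13) = Rational(-172523, 168)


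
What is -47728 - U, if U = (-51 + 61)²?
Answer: -47828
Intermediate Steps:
U = 100 (U = 10² = 100)
-47728 - U = -47728 - 1*100 = -47728 - 100 = -47828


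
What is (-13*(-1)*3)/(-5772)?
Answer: -1/148 ≈ -0.0067568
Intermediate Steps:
(-13*(-1)*3)/(-5772) = (13*3)*(-1/5772) = 39*(-1/5772) = -1/148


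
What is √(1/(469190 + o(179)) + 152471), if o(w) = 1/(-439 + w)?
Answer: √2268983992969267341411/121989399 ≈ 390.48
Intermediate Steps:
√(1/(469190 + o(179)) + 152471) = √(1/(469190 + 1/(-439 + 179)) + 152471) = √(1/(469190 + 1/(-260)) + 152471) = √(1/(469190 - 1/260) + 152471) = √(1/(121989399/260) + 152471) = √(260/121989399 + 152471) = √(18599845655189/121989399) = √2268983992969267341411/121989399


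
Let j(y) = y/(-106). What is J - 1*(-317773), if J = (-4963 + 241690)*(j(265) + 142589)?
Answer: 67508784317/2 ≈ 3.3754e+10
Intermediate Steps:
j(y) = -y/106 (j(y) = y*(-1/106) = -y/106)
J = 67508148771/2 (J = (-4963 + 241690)*(-1/106*265 + 142589) = 236727*(-5/2 + 142589) = 236727*(285173/2) = 67508148771/2 ≈ 3.3754e+10)
J - 1*(-317773) = 67508148771/2 - 1*(-317773) = 67508148771/2 + 317773 = 67508784317/2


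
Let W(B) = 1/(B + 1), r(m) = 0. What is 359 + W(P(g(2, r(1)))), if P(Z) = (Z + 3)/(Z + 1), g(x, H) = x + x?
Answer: 4313/12 ≈ 359.42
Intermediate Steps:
g(x, H) = 2*x
P(Z) = (3 + Z)/(1 + Z)
W(B) = 1/(1 + B)
359 + W(P(g(2, r(1)))) = 359 + 1/(1 + (3 + 2*2)/(1 + 2*2)) = 359 + 1/(1 + (3 + 4)/(1 + 4)) = 359 + 1/(1 + 7/5) = 359 + 1/(12/5) = 359 + 5/12 = 4313/12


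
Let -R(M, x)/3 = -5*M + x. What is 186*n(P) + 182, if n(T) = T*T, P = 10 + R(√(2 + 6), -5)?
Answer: 451232 + 279000*√2 ≈ 8.4580e+5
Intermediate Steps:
R(M, x) = -3*x + 15*M (R(M, x) = -3*(-5*M + x) = -3*(x - 5*M) = -3*x + 15*M)
P = 25 + 30*√2 (P = 10 + (-3*(-5) + 15*√(2 + 6)) = 10 + (15 + 15*√8) = 10 + (15 + 15*(2*√2)) = 10 + (15 + 30*√2) = 25 + 30*√2 ≈ 67.426)
n(T) = T²
186*n(P) + 182 = 186*(25 + 30*√2)² + 182 = 182 + 186*(25 + 30*√2)²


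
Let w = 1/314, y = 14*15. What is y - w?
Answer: 65939/314 ≈ 210.00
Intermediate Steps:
y = 210
w = 1/314 ≈ 0.0031847
y - w = 210 - 1*1/314 = 210 - 1/314 = 65939/314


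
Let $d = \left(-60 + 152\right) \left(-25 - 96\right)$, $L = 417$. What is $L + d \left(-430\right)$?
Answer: $4787177$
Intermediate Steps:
$d = -11132$ ($d = 92 \left(-121\right) = -11132$)
$L + d \left(-430\right) = 417 - -4786760 = 417 + 4786760 = 4787177$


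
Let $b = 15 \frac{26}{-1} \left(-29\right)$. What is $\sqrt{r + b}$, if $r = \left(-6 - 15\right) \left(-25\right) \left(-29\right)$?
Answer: $3 i \sqrt{435} \approx 62.57 i$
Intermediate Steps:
$r = -15225$ ($r = \left(-21\right) \left(-25\right) \left(-29\right) = 525 \left(-29\right) = -15225$)
$b = 11310$ ($b = 15 \cdot 26 \left(-1\right) \left(-29\right) = 15 \left(-26\right) \left(-29\right) = \left(-390\right) \left(-29\right) = 11310$)
$\sqrt{r + b} = \sqrt{-15225 + 11310} = \sqrt{-3915} = 3 i \sqrt{435}$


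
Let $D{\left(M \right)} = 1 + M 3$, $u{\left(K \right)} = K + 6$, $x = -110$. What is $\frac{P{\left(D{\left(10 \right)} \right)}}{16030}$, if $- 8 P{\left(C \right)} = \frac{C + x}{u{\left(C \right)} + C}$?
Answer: $\frac{79}{8720320} \approx 9.0593 \cdot 10^{-6}$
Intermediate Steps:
$u{\left(K \right)} = 6 + K$
$D{\left(M \right)} = 1 + 3 M$
$P{\left(C \right)} = - \frac{-110 + C}{8 \left(6 + 2 C\right)}$ ($P{\left(C \right)} = - \frac{\left(C - 110\right) \frac{1}{\left(6 + C\right) + C}}{8} = - \frac{\left(-110 + C\right) \frac{1}{6 + 2 C}}{8} = - \frac{\frac{1}{6 + 2 C} \left(-110 + C\right)}{8} = - \frac{-110 + C}{8 \left(6 + 2 C\right)}$)
$\frac{P{\left(D{\left(10 \right)} \right)}}{16030} = \frac{\frac{1}{16} \frac{1}{3 + \left(1 + 3 \cdot 10\right)} \left(110 - \left(1 + 3 \cdot 10\right)\right)}{16030} = \frac{110 - \left(1 + 30\right)}{16 \left(3 + \left(1 + 30\right)\right)} \frac{1}{16030} = \frac{110 - 31}{16 \left(3 + 31\right)} \frac{1}{16030} = \frac{110 - 31}{16 \cdot 34} \cdot \frac{1}{16030} = \frac{1}{16} \cdot \frac{1}{34} \cdot 79 \cdot \frac{1}{16030} = \frac{79}{544} \cdot \frac{1}{16030} = \frac{79}{8720320}$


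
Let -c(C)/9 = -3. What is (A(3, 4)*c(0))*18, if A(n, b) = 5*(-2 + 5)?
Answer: 7290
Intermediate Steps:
A(n, b) = 15 (A(n, b) = 5*3 = 15)
c(C) = 27 (c(C) = -9*(-3) = 27)
(A(3, 4)*c(0))*18 = (15*27)*18 = 405*18 = 7290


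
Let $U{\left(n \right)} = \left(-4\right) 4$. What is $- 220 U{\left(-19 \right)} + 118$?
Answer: $3638$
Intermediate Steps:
$U{\left(n \right)} = -16$
$- 220 U{\left(-19 \right)} + 118 = \left(-220\right) \left(-16\right) + 118 = 3520 + 118 = 3638$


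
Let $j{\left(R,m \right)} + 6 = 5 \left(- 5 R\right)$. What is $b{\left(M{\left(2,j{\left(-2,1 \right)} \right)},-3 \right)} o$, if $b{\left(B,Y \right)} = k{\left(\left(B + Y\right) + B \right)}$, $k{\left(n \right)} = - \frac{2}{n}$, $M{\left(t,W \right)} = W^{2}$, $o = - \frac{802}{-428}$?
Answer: $- \frac{401}{413983} \approx -0.00096864$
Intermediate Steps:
$o = \frac{401}{214}$ ($o = \left(-802\right) \left(- \frac{1}{428}\right) = \frac{401}{214} \approx 1.8738$)
$j{\left(R,m \right)} = -6 - 25 R$ ($j{\left(R,m \right)} = -6 + 5 \left(- 5 R\right) = -6 - 25 R$)
$b{\left(B,Y \right)} = - \frac{2}{Y + 2 B}$ ($b{\left(B,Y \right)} = - \frac{2}{\left(B + Y\right) + B} = - \frac{2}{Y + 2 B}$)
$b{\left(M{\left(2,j{\left(-2,1 \right)} \right)},-3 \right)} o = - \frac{2}{-3 + 2 \left(-6 - -50\right)^{2}} \cdot \frac{401}{214} = - \frac{2}{-3 + 2 \left(-6 + 50\right)^{2}} \cdot \frac{401}{214} = - \frac{2}{-3 + 2 \cdot 44^{2}} \cdot \frac{401}{214} = - \frac{2}{-3 + 2 \cdot 1936} \cdot \frac{401}{214} = - \frac{2}{-3 + 3872} \cdot \frac{401}{214} = - \frac{2}{3869} \cdot \frac{401}{214} = \left(-2\right) \frac{1}{3869} \cdot \frac{401}{214} = \left(- \frac{2}{3869}\right) \frac{401}{214} = - \frac{401}{413983}$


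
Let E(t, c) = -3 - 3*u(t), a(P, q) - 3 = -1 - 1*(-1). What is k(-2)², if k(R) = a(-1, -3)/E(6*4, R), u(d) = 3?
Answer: 1/16 ≈ 0.062500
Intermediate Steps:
a(P, q) = 3 (a(P, q) = 3 + (-1 - 1*(-1)) = 3 + (-1 + 1) = 3 + 0 = 3)
E(t, c) = -12 (E(t, c) = -3 - 3*3 = -3 - 9 = -12)
k(R) = -¼ (k(R) = 3/(-12) = 3*(-1/12) = -¼)
k(-2)² = (-¼)² = 1/16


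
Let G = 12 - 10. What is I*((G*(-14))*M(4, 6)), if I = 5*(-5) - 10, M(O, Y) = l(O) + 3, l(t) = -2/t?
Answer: 2450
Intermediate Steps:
M(O, Y) = 3 - 2/O (M(O, Y) = -2/O + 3 = 3 - 2/O)
G = 2
I = -35 (I = -25 - 10 = -35)
I*((G*(-14))*M(4, 6)) = -35*2*(-14)*(3 - 2/4) = -(-980)*(3 - 2*¼) = -(-980)*(3 - ½) = -(-980)*5/2 = -35*(-70) = 2450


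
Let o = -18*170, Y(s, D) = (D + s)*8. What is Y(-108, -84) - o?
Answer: 1524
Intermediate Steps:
Y(s, D) = 8*D + 8*s
o = -3060
Y(-108, -84) - o = (8*(-84) + 8*(-108)) - 1*(-3060) = (-672 - 864) + 3060 = -1536 + 3060 = 1524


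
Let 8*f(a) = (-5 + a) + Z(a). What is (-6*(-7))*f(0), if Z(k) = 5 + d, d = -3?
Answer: -63/4 ≈ -15.750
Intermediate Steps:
Z(k) = 2 (Z(k) = 5 - 3 = 2)
f(a) = -3/8 + a/8 (f(a) = ((-5 + a) + 2)/8 = (-3 + a)/8 = -3/8 + a/8)
(-6*(-7))*f(0) = (-6*(-7))*(-3/8 + (⅛)*0) = 42*(-3/8 + 0) = 42*(-3/8) = -63/4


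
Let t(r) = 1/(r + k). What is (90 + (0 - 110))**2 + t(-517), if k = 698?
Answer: 72401/181 ≈ 400.01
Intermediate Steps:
t(r) = 1/(698 + r) (t(r) = 1/(r + 698) = 1/(698 + r))
(90 + (0 - 110))**2 + t(-517) = (90 + (0 - 110))**2 + 1/(698 - 517) = (90 - 110)**2 + 1/181 = (-20)**2 + 1/181 = 400 + 1/181 = 72401/181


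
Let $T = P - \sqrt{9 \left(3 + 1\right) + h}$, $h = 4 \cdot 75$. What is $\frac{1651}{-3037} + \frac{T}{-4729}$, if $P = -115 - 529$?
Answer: $- \frac{5851751}{14361973} + \frac{4 \sqrt{21}}{4729} \approx -0.40357$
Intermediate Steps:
$P = -644$
$h = 300$
$T = -644 - 4 \sqrt{21}$ ($T = -644 - \sqrt{9 \left(3 + 1\right) + 300} = -644 - \sqrt{9 \cdot 4 + 300} = -644 - \sqrt{36 + 300} = -644 - \sqrt{336} = -644 - 4 \sqrt{21} \approx -662.33$)
$\frac{1651}{-3037} + \frac{T}{-4729} = \frac{1651}{-3037} + \frac{-644 - 4 \sqrt{21}}{-4729} = 1651 \left(- \frac{1}{3037}\right) + \left(-644 - 4 \sqrt{21}\right) \left(- \frac{1}{4729}\right) = - \frac{1651}{3037} + \left(\frac{644}{4729} + \frac{4 \sqrt{21}}{4729}\right) = - \frac{5851751}{14361973} + \frac{4 \sqrt{21}}{4729}$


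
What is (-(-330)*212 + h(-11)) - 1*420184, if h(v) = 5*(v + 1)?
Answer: -350274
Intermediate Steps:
h(v) = 5 + 5*v (h(v) = 5*(1 + v) = 5 + 5*v)
(-(-330)*212 + h(-11)) - 1*420184 = (-(-330)*212 + (5 + 5*(-11))) - 1*420184 = (-330*(-212) + (5 - 55)) - 420184 = (69960 - 50) - 420184 = 69910 - 420184 = -350274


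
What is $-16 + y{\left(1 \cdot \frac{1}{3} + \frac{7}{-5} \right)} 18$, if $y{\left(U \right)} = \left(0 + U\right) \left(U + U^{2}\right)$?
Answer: $- \frac{6512}{375} \approx -17.365$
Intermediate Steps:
$y{\left(U \right)} = U \left(U + U^{2}\right)$
$-16 + y{\left(1 \cdot \frac{1}{3} + \frac{7}{-5} \right)} 18 = -16 + \left(1 \cdot \frac{1}{3} + \frac{7}{-5}\right)^{2} \left(1 + \left(1 \cdot \frac{1}{3} + \frac{7}{-5}\right)\right) 18 = -16 + \left(1 \cdot \frac{1}{3} + 7 \left(- \frac{1}{5}\right)\right)^{2} \left(1 + \left(1 \cdot \frac{1}{3} + 7 \left(- \frac{1}{5}\right)\right)\right) 18 = -16 + \left(\frac{1}{3} - \frac{7}{5}\right)^{2} \left(1 + \left(\frac{1}{3} - \frac{7}{5}\right)\right) 18 = -16 + \left(- \frac{16}{15}\right)^{2} \left(1 - \frac{16}{15}\right) 18 = -16 + \frac{256}{225} \left(- \frac{1}{15}\right) 18 = -16 - \frac{512}{375} = - \frac{6512}{375}$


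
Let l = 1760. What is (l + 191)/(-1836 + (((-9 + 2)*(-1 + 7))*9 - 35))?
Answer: -1951/2249 ≈ -0.86750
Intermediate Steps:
(l + 191)/(-1836 + (((-9 + 2)*(-1 + 7))*9 - 35)) = (1760 + 191)/(-1836 + (((-9 + 2)*(-1 + 7))*9 - 35)) = 1951/(-1836 + (-7*6*9 - 35)) = 1951/(-1836 + (-42*9 - 35)) = 1951/(-1836 + (-378 - 35)) = 1951/(-1836 - 413) = 1951/(-2249) = 1951*(-1/2249) = -1951/2249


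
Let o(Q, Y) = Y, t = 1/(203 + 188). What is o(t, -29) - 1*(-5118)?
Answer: 5089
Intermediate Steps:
t = 1/391 ≈ 0.0025575
o(t, -29) - 1*(-5118) = -29 - 1*(-5118) = -29 + 5118 = 5089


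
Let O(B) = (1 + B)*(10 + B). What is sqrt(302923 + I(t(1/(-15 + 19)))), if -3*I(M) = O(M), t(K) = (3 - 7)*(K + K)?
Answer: sqrt(2726331)/3 ≈ 550.39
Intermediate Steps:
t(K) = -8*K
I(M) = -10/3 - 11*M/3 - M**2/3 (I(M) = -(10 + M**2 + 11*M)/3 = -10/3 - 11*M/3 - M**2/3)
sqrt(302923 + I(t(1/(-15 + 19)))) = sqrt(302923 + (-10/3 - (-88)/(3*(-15 + 19)) - 64/(-15 + 19)**2/3)) = sqrt(302923 + (-10/3 - (-88)/(3*4) - (-8/4)**2/3)) = sqrt(302923 + (-10/3 - (-88)/(3*4) - (-8*1/4)**2/3)) = sqrt(302923 + (-10/3 - 11/3*(-2) - 1/3*(-2)**2)) = sqrt(302923 + (-10/3 + 22/3 - 1/3*4)) = sqrt(302923 + (-10/3 + 22/3 - 4/3)) = sqrt(302923 + 8/3) = sqrt(908777/3) = sqrt(2726331)/3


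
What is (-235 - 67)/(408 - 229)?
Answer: -302/179 ≈ -1.6872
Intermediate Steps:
(-235 - 67)/(408 - 229) = -302/179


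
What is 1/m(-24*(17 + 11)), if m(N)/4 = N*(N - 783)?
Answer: 1/3911040 ≈ 2.5569e-7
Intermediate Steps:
m(N) = 4*N*(-783 + N) (m(N) = 4*(N*(N - 783)) = 4*(N*(-783 + N)) = 4*N*(-783 + N))
1/m(-24*(17 + 11)) = 1/(4*(-24*(17 + 11))*(-783 - 24*(17 + 11))) = 1/(4*(-24*28)*(-783 - 24*28)) = 1/(4*(-672)*(-783 - 672)) = 1/(4*(-672)*(-1455)) = 1/3911040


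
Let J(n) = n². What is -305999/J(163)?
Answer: -305999/26569 ≈ -11.517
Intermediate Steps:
-305999/J(163) = -305999/(163²) = -305999/26569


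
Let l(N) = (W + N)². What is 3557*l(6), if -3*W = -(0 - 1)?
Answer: 1027973/9 ≈ 1.1422e+5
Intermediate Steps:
W = -⅓ (W = -(-1)*(0 - 1)/3 = -(-1)*(-1)/3 = -⅓*1 = -⅓ ≈ -0.33333)
l(N) = (-⅓ + N)²
3557*l(6) = 3557*((-1 + 3*6)²/9) = 3557*((-1 + 18)²/9) = 3557*((⅑)*17²) = 3557*((⅑)*289) = 3557*(289/9) = 1027973/9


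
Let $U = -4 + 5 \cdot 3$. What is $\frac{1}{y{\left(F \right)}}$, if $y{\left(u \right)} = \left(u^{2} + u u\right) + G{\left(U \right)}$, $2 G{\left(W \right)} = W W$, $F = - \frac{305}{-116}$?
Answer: $\frac{6728}{500069} \approx 0.013454$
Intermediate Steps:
$F = \frac{305}{116}$ ($F = \left(-305\right) \left(- \frac{1}{116}\right) = \frac{305}{116} \approx 2.6293$)
$U = 11$ ($U = -4 + 15 = 11$)
$G{\left(W \right)} = \frac{W^{2}}{2}$ ($G{\left(W \right)} = \frac{W W}{2} = \frac{W^{2}}{2}$)
$y{\left(u \right)} = \frac{121}{2} + 2 u^{2}$ ($y{\left(u \right)} = \left(u^{2} + u u\right) + \frac{11^{2}}{2} = \left(u^{2} + u^{2}\right) + \frac{1}{2} \cdot 121 = 2 u^{2} + \frac{121}{2} = \frac{121}{2} + 2 u^{2}$)
$\frac{1}{y{\left(F \right)}} = \frac{1}{\frac{121}{2} + 2 \left(\frac{305}{116}\right)^{2}} = \frac{1}{\frac{121}{2} + 2 \cdot \frac{93025}{13456}} = \frac{1}{\frac{121}{2} + \frac{93025}{6728}} = \frac{1}{\frac{500069}{6728}} = \frac{6728}{500069}$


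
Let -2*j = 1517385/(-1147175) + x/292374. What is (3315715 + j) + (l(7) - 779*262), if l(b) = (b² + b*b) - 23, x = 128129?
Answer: 417469815307594243/134161657380 ≈ 3.1117e+6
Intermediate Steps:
j = 59331507283/134161657380 (j = -(1517385/(-1147175) + 128129/292374)/2 = -(1517385*(-1/1147175) + 128129*(1/292374))/2 = -(-303477/229435 + 128129/292374)/2 = -½*(-59331507283/67080828690) = 59331507283/134161657380 ≈ 0.44224)
l(b) = -23 + 2*b² (l(b) = (b² + b²) - 23 = 2*b² - 23 = -23 + 2*b²)
(3315715 + j) + (l(7) - 779*262) = (3315715 + 59331507283/134161657380) + ((-23 + 2*7²) - 779*262) = 444841879131233983/134161657380 + ((-23 + 2*49) - 204098) = 444841879131233983/134161657380 + ((-23 + 98) - 204098) = 444841879131233983/134161657380 + (75 - 204098) = 444841879131233983/134161657380 - 204023 = 417469815307594243/134161657380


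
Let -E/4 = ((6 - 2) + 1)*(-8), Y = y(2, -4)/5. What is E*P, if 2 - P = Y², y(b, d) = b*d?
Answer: -448/5 ≈ -89.600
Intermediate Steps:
Y = -8/5 (Y = (2*(-4))/5 = -8*⅕ = -8/5 ≈ -1.6000)
E = 160 (E = -4*((6 - 2) + 1)*(-8) = -4*(4 + 1)*(-8) = -20*(-8) = -4*(-40) = 160)
P = -14/25 (P = 2 - (-8/5)² = 2 - 1*64/25 = 2 - 64/25 = -14/25 ≈ -0.56000)
E*P = 160*(-14/25) = -448/5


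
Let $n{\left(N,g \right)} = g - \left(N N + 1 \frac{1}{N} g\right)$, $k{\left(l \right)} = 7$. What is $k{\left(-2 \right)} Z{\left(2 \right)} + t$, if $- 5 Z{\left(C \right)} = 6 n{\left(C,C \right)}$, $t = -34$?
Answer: $- \frac{44}{5} \approx -8.8$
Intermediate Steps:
$n{\left(N,g \right)} = g - N^{2} - \frac{g}{N}$ ($n{\left(N,g \right)} = g - \left(N^{2} + \frac{g}{N}\right) = g - N^{2} - \frac{g}{N}$)
$Z{\left(C \right)} = \frac{6}{5} - \frac{6 C}{5} + \frac{6 C^{2}}{5}$ ($Z{\left(C \right)} = - \frac{6 \left(C - C^{2} - \frac{C}{C}\right)}{5} = - \frac{6 \left(C - C^{2} - 1\right)}{5} = - \frac{6 \left(-1 + C - C^{2}\right)}{5} = - \frac{-6 - 6 C^{2} + 6 C}{5} = \frac{6}{5} - \frac{6 C}{5} + \frac{6 C^{2}}{5}$)
$k{\left(-2 \right)} Z{\left(2 \right)} + t = 7 \left(\frac{6}{5} - \frac{12}{5} + \frac{6 \cdot 2^{2}}{5}\right) - 34 = 7 \left(\frac{6}{5} - \frac{12}{5} + \frac{6}{5} \cdot 4\right) - 34 = 7 \left(\frac{6}{5} - \frac{12}{5} + \frac{24}{5}\right) - 34 = 7 \cdot \frac{18}{5} - 34 = \frac{126}{5} - 34 = - \frac{44}{5}$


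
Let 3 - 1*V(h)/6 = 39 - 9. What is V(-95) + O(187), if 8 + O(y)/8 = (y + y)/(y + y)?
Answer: -218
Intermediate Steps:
V(h) = -162 (V(h) = 18 - 6*(39 - 9) = 18 - 6*30 = 18 - 180 = -162)
O(y) = -56 (O(y) = -64 + 8*((y + y)/(y + y)) = -64 + 8*((2*y)/((2*y))) = -64 + 8*((2*y)*(1/(2*y))) = -64 + 8*1 = -64 + 8 = -56)
V(-95) + O(187) = -162 - 56 = -218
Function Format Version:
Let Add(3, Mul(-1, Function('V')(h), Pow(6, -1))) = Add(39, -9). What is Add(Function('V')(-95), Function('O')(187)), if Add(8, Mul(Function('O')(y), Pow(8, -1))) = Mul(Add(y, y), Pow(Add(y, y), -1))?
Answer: -218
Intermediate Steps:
Function('V')(h) = -162 (Function('V')(h) = Add(18, Mul(-6, Add(39, -9))) = Add(18, Mul(-6, 30)) = Add(18, -180) = -162)
Function('O')(y) = -56 (Function('O')(y) = Add(-64, Mul(8, Mul(Add(y, y), Pow(Add(y, y), -1)))) = Add(-64, Mul(8, Mul(Mul(2, y), Pow(Mul(2, y), -1)))) = Add(-64, Mul(8, Mul(Mul(2, y), Mul(Rational(1, 2), Pow(y, -1))))) = Add(-64, Mul(8, 1)) = Add(-64, 8) = -56)
Add(Function('V')(-95), Function('O')(187)) = Add(-162, -56) = -218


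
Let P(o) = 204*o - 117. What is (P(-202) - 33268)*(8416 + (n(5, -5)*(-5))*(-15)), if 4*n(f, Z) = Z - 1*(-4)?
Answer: -2505504277/4 ≈ -6.2638e+8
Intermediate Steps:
n(f, Z) = 1 + Z/4 (n(f, Z) = (Z - 1*(-4))/4 = (Z + 4)/4 = (4 + Z)/4 = 1 + Z/4)
P(o) = -117 + 204*o
(P(-202) - 33268)*(8416 + (n(5, -5)*(-5))*(-15)) = ((-117 + 204*(-202)) - 33268)*(8416 + ((1 + (¼)*(-5))*(-5))*(-15)) = ((-117 - 41208) - 33268)*(8416 + ((1 - 5/4)*(-5))*(-15)) = (-41325 - 33268)*(8416 - ¼*(-5)*(-15)) = -74593*(8416 + (5/4)*(-15)) = -74593*(8416 - 75/4) = -74593*33589/4 = -2505504277/4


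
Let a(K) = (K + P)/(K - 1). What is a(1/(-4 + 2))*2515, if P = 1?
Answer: -2515/3 ≈ -838.33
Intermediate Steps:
a(K) = (1 + K)/(-1 + K) (a(K) = (K + 1)/(K - 1) = (1 + K)/(-1 + K))
a(1/(-4 + 2))*2515 = ((1 + 1/(-4 + 2))/(-1 + 1/(-4 + 2)))*2515 = ((1 + 1/(-2))/(-1 + 1/(-2)))*2515 = ((1 - 1/2)/(-1 - 1/2))*2515 = ((1/2)/(-3/2))*2515 = -2/3*1/2*2515 = -1/3*2515 = -2515/3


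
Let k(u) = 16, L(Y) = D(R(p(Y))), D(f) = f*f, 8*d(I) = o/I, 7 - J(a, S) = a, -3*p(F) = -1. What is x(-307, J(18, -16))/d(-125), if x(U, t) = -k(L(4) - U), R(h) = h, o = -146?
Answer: -8000/73 ≈ -109.59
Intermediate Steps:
p(F) = ⅓ (p(F) = -⅓*(-1) = ⅓)
J(a, S) = 7 - a
d(I) = -73/(4*I) (d(I) = (-146/I)/8 = -73/(4*I))
D(f) = f²
L(Y) = ⅑ (L(Y) = (⅓)² = ⅑)
x(U, t) = -16 (x(U, t) = -1*16 = -16)
x(-307, J(18, -16))/d(-125) = -16/((-73/4/(-125))) = -16/((-73/4*(-1/125))) = -16/73/500 = -16*500/73 = -8000/73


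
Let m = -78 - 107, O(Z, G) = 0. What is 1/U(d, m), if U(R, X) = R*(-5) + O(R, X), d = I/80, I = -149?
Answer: 16/149 ≈ 0.10738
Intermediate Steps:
d = -149/80 ≈ -1.8625
m = -185
U(R, X) = -5*R (U(R, X) = R*(-5) + 0 = -5*R + 0 = -5*R)
1/U(d, m) = 1/(-5*(-149/80)) = 1/(149/16) = 16/149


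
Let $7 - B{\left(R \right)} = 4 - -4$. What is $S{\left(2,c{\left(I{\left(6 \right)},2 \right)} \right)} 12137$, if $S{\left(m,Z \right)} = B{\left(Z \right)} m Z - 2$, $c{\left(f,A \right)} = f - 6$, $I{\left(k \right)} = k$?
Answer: $-24274$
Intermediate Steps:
$B{\left(R \right)} = -1$ ($B{\left(R \right)} = 7 - \left(4 - -4\right) = 7 - \left(4 + 4\right) = 7 - 8 = -1$)
$c{\left(f,A \right)} = -6 + f$ ($c{\left(f,A \right)} = f - 6 = -6 + f$)
$S{\left(m,Z \right)} = -2 - Z m$ ($S{\left(m,Z \right)} = - m Z - 2 = - Z m - 2 = -2 - Z m$)
$S{\left(2,c{\left(I{\left(6 \right)},2 \right)} \right)} 12137 = \left(-2 - \left(-6 + 6\right) 2\right) 12137 = \left(-2 - 0 \cdot 2\right) 12137 = \left(-2 + 0\right) 12137 = \left(-2\right) 12137 = -24274$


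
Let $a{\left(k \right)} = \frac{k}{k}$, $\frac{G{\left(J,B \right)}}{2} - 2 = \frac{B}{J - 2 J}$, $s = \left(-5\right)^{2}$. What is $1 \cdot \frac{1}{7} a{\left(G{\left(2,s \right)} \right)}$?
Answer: $\frac{1}{7} \approx 0.14286$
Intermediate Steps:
$s = 25$
$G{\left(J,B \right)} = 4 - \frac{2 B}{J}$ ($G{\left(J,B \right)} = 4 + 2 \frac{B}{J - 2 J} = 4 + 2 \frac{B}{\left(-1\right) J} = 4 + 2 - \frac{1}{J} B = 4 + 2 \left(- \frac{B}{J}\right) = 4 - \frac{2 B}{J}$)
$a{\left(k \right)} = 1$
$1 \cdot \frac{1}{7} a{\left(G{\left(2,s \right)} \right)} = 1 \cdot \frac{1}{7} \cdot 1 = \frac{1}{7} \cdot 1 = \frac{1}{7}$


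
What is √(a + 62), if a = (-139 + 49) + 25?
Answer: I*√3 ≈ 1.732*I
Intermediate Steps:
a = -65 (a = -90 + 25 = -65)
√(a + 62) = √(-65 + 62) = √(-3) = I*√3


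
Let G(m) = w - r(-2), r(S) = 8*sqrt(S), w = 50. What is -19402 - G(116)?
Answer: -19452 + 8*I*sqrt(2) ≈ -19452.0 + 11.314*I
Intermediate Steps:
G(m) = 50 - 8*I*sqrt(2) (G(m) = 50 - 8*sqrt(-2) = 50 - 8*I*sqrt(2))
-19402 - G(116) = -19402 - (50 - 8*I*sqrt(2)) = -19402 + (-50 + 8*I*sqrt(2)) = -19452 + 8*I*sqrt(2)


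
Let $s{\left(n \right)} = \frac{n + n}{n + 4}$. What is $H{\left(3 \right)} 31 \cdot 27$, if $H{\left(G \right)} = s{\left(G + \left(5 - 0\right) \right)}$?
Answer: $1116$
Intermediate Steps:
$s{\left(n \right)} = \frac{2 n}{4 + n}$
$H{\left(G \right)} = \frac{2 \left(5 + G\right)}{9 + G}$ ($H{\left(G \right)} = \frac{2 \left(G + \left(5 - 0\right)\right)}{4 + \left(G + \left(5 - 0\right)\right)} = \frac{2 \left(G + \left(5 + 0\right)\right)}{4 + \left(G + \left(5 + 0\right)\right)} = \frac{2 \left(G + 5\right)}{4 + \left(G + 5\right)} = \frac{2 \left(5 + G\right)}{4 + \left(5 + G\right)} = \frac{2 \left(5 + G\right)}{9 + G}$)
$H{\left(3 \right)} 31 \cdot 27 = \frac{2 \left(5 + 3\right)}{9 + 3} \cdot 31 \cdot 27 = 2 \cdot \frac{1}{12} \cdot 8 \cdot 31 \cdot 27 = \frac{4}{3} \cdot 31 \cdot 27 = \frac{124}{3} \cdot 27 = 1116$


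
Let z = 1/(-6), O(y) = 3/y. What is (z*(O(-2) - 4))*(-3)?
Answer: -11/4 ≈ -2.7500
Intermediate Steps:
z = -1/6 ≈ -0.16667
(z*(O(-2) - 4))*(-3) = -(3/(-2) - 4)/6*(-3) = -(3*(-1/2) - 4)/6*(-3) = -(-3/2 - 4)/6*(-3) = -1/6*(-11/2)*(-3) = (11/12)*(-3) = -11/4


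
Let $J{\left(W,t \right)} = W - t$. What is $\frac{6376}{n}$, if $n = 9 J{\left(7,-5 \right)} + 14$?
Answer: $\frac{3188}{61} \approx 52.262$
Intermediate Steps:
$n = 122$ ($n = 9 \left(7 - -5\right) + 14 = 9 \left(7 + 5\right) + 14 = 9 \cdot 12 + 14 = 108 + 14 = 122$)
$\frac{6376}{n} = \frac{6376}{122} = 6376 \cdot \frac{1}{122} = \frac{3188}{61}$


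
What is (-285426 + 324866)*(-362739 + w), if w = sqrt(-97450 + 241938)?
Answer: -14306426160 + 78880*sqrt(36122) ≈ -1.4291e+10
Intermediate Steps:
w = 2*sqrt(36122) (w = sqrt(144488) = 2*sqrt(36122) ≈ 380.12)
(-285426 + 324866)*(-362739 + w) = (-285426 + 324866)*(-362739 + 2*sqrt(36122)) = 39440*(-362739 + 2*sqrt(36122)) = -14306426160 + 78880*sqrt(36122)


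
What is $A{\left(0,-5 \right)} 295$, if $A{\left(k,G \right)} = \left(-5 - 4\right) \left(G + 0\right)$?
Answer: $13275$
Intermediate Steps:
$A{\left(k,G \right)} = - 9 G$
$A{\left(0,-5 \right)} 295 = \left(-9\right) \left(-5\right) 295 = 45 \cdot 295 = 13275$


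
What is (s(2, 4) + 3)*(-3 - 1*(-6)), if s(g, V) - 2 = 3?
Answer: 24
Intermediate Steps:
s(g, V) = 5 (s(g, V) = 2 + 3 = 5)
(s(2, 4) + 3)*(-3 - 1*(-6)) = (5 + 3)*(-3 - 1*(-6)) = 8*(-3 + 6) = 8*3 = 24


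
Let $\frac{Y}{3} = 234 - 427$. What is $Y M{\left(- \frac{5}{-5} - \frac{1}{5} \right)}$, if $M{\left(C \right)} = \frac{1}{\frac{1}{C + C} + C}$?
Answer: $- \frac{7720}{19} \approx -406.32$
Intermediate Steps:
$Y = -579$ ($Y = 3 \left(234 - 427\right) = 3 \left(-193\right) = -579$)
$M{\left(C \right)} = \frac{1}{C + \frac{1}{2 C}}$ ($M{\left(C \right)} = \frac{1}{\frac{1}{2 C} + C} = \frac{1}{C + \frac{1}{2 C}}$)
$Y M{\left(- \frac{5}{-5} - \frac{1}{5} \right)} = - 579 \frac{2 \left(- \frac{5}{-5} - \frac{1}{5}\right)}{1 + 2 \left(- \frac{5}{-5} - \frac{1}{5}\right)^{2}} = - 579 \frac{2 \left(\left(-5\right) \left(- \frac{1}{5}\right) - \frac{1}{5}\right)}{1 + 2 \left(\left(-5\right) \left(- \frac{1}{5}\right) - \frac{1}{5}\right)^{2}} = - 579 \frac{2 \left(1 - \frac{1}{5}\right)}{1 + 2 \left(1 - \frac{1}{5}\right)^{2}} = - 579 \cdot 2 \cdot \frac{4}{5} \frac{1}{1 + 2 \left(\frac{4}{5}\right)^{2}} = - 579 \cdot 2 \cdot \frac{4}{5} \frac{1}{1 + 2 \cdot \frac{16}{25}} = - 579 \cdot 2 \cdot \frac{4}{5} \frac{1}{1 + \frac{32}{25}} = - 579 \cdot 2 \cdot \frac{4}{5} \frac{1}{\frac{57}{25}} = - 579 \cdot 2 \cdot \frac{4}{5} \cdot \frac{25}{57} = \left(-579\right) \frac{40}{57} = - \frac{7720}{19}$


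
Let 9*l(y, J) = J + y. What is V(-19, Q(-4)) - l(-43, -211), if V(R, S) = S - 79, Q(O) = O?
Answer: -493/9 ≈ -54.778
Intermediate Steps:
l(y, J) = J/9 + y/9 (l(y, J) = (J + y)/9 = J/9 + y/9)
V(R, S) = -79 + S
V(-19, Q(-4)) - l(-43, -211) = (-79 - 4) - ((⅑)*(-211) + (⅑)*(-43)) = -83 - (-211/9 - 43/9) = -83 - 1*(-254/9) = -83 + 254/9 = -493/9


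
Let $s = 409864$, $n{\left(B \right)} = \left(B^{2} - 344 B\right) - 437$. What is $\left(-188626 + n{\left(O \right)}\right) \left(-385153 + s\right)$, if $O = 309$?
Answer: $-4939185258$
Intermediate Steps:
$n{\left(B \right)} = -437 + B^{2} - 344 B$
$\left(-188626 + n{\left(O \right)}\right) \left(-385153 + s\right) = \left(-188626 - \left(106733 - 95481\right)\right) \left(-385153 + 409864\right) = \left(-188626 - 11252\right) 24711 = \left(-199878\right) 24711 = -4939185258$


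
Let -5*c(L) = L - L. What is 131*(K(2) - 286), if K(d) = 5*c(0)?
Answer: -37466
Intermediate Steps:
c(L) = 0 (c(L) = -(L - L)/5 = -1/5*0 = 0)
K(d) = 0 (K(d) = 5*0 = 0)
131*(K(2) - 286) = 131*(0 - 286) = 131*(-286) = -37466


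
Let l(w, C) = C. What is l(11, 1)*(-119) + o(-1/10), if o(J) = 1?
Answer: -118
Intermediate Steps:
l(11, 1)*(-119) + o(-1/10) = 1*(-119) + 1 = -119 + 1 = -118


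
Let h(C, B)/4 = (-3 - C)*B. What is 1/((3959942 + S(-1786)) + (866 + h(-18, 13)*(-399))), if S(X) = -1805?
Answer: 1/3647783 ≈ 2.7414e-7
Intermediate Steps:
h(C, B) = 4*B*(-3 - C) (h(C, B) = 4*((-3 - C)*B) = 4*(B*(-3 - C)) = 4*B*(-3 - C))
1/((3959942 + S(-1786)) + (866 + h(-18, 13)*(-399))) = 1/((3959942 - 1805) + (866 - 4*13*(3 - 18)*(-399))) = 1/(3958137 + (866 - 4*13*(-15)*(-399))) = 1/(3958137 + (866 + 780*(-399))) = 1/(3958137 + (866 - 311220)) = 1/(3958137 - 310354) = 1/3647783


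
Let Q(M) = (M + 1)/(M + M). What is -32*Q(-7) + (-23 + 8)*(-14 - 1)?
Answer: 1479/7 ≈ 211.29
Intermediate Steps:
Q(M) = (1 + M)/(2*M) (Q(M) = (1 + M)/((2*M)) = (1 + M)*(1/(2*M)) = (1 + M)/(2*M))
-32*Q(-7) + (-23 + 8)*(-14 - 1) = -16*(1 - 7)/(-7) + (-23 + 8)*(-14 - 1) = -16*(-1)*(-6)/7 - 15*(-15) = -32*3/7 + 225 = -96/7 + 225 = 1479/7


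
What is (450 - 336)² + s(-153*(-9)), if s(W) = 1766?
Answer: 14762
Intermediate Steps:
(450 - 336)² + s(-153*(-9)) = (450 - 336)² + 1766 = 114² + 1766 = 12996 + 1766 = 14762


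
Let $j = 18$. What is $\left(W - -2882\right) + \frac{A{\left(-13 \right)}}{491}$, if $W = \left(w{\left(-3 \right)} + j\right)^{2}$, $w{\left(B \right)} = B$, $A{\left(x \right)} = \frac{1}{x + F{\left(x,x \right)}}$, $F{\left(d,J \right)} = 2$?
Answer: $\frac{16780906}{5401} \approx 3107.0$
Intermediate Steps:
$A{\left(x \right)} = \frac{1}{2 + x}$ ($A{\left(x \right)} = \frac{1}{x + 2} = \frac{1}{2 + x}$)
$W = 225$ ($W = \left(-3 + 18\right)^{2} = 15^{2} = 225$)
$\left(W - -2882\right) + \frac{A{\left(-13 \right)}}{491} = \left(225 - -2882\right) + \frac{1}{\left(2 - 13\right) 491} = \left(225 + 2882\right) + \frac{1}{-11} \cdot \frac{1}{491} = 3107 - \frac{1}{5401} = \frac{16780906}{5401}$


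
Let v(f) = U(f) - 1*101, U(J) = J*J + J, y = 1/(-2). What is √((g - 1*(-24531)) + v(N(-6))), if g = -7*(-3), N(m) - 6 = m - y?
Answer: √97807/2 ≈ 156.37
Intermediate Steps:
y = -½ ≈ -0.50000
U(J) = J + J² (U(J) = J² + J = J + J²)
N(m) = 13/2 + m (N(m) = 6 + (m - 1*(-½)) = 6 + (m + ½) = 6 + (½ + m) = 13/2 + m)
v(f) = -101 + f*(1 + f) (v(f) = f*(1 + f) - 1*101 = f*(1 + f) - 101 = -101 + f*(1 + f))
g = 21
√((g - 1*(-24531)) + v(N(-6))) = √((21 - 1*(-24531)) + (-101 + (13/2 - 6)*(1 + (13/2 - 6)))) = √((21 + 24531) + (-101 + (1 + ½)/2)) = √(24552 + (-101 + (½)*(3/2))) = √(24552 + (-101 + ¾)) = √(24552 - 401/4) = √(97807/4) = √97807/2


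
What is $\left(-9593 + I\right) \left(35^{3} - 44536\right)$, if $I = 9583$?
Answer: $16610$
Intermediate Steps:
$\left(-9593 + I\right) \left(35^{3} - 44536\right) = \left(-9593 + 9583\right) \left(35^{3} - 44536\right) = - 10 \left(42875 - 44536\right) = \left(-10\right) \left(-1661\right) = 16610$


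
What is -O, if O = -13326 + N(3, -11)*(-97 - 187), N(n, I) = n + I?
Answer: 11054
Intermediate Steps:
N(n, I) = I + n
O = -11054 (O = -13326 + (-11 + 3)*(-97 - 187) = -13326 - 8*(-284) = -13326 + 2272 = -11054)
-O = -1*(-11054) = 11054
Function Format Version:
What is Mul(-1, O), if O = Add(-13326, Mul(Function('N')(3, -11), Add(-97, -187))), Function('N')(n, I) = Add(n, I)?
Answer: 11054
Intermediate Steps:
Function('N')(n, I) = Add(I, n)
O = -11054 (O = Add(-13326, Mul(Add(-11, 3), Add(-97, -187))) = Add(-13326, Mul(-8, -284)) = Add(-13326, 2272) = -11054)
Mul(-1, O) = Mul(-1, -11054) = 11054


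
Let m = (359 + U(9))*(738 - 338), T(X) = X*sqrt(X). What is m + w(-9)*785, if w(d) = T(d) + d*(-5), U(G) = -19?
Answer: 171325 - 21195*I ≈ 1.7133e+5 - 21195.0*I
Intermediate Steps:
T(X) = X**(3/2)
w(d) = d**(3/2) - 5*d (w(d) = d**(3/2) + d*(-5) = d**(3/2) - 5*d)
m = 136000 (m = (359 - 19)*(738 - 338) = 340*400 = 136000)
m + w(-9)*785 = 136000 + ((-9)**(3/2) - 5*(-9))*785 = 136000 + (-27*I + 45)*785 = 136000 + (45 - 27*I)*785 = 136000 + (35325 - 21195*I) = 171325 - 21195*I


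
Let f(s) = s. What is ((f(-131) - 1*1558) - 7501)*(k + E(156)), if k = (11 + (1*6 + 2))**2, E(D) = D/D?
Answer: -3326780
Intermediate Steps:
E(D) = 1
k = 361 (k = (11 + (6 + 2))**2 = (11 + 8)**2 = 19**2 = 361)
((f(-131) - 1*1558) - 7501)*(k + E(156)) = ((-131 - 1*1558) - 7501)*(361 + 1) = ((-131 - 1558) - 7501)*362 = (-1689 - 7501)*362 = -9190*362 = -3326780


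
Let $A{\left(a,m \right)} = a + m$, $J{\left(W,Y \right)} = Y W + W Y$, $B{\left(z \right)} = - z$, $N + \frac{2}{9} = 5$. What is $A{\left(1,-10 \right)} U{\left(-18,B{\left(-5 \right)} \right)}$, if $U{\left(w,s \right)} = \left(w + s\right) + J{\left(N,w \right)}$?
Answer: $1665$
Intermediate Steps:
$N = \frac{43}{9}$ ($N = - \frac{2}{9} + 5 = \frac{43}{9} \approx 4.7778$)
$J{\left(W,Y \right)} = 2 W Y$ ($J{\left(W,Y \right)} = W Y + W Y = 2 W Y$)
$U{\left(w,s \right)} = s + \frac{95 w}{9}$ ($U{\left(w,s \right)} = \left(w + s\right) + 2 \cdot \frac{43}{9} w = \left(s + w\right) + \frac{86 w}{9} = s + \frac{95 w}{9}$)
$A{\left(1,-10 \right)} U{\left(-18,B{\left(-5 \right)} \right)} = \left(1 - 10\right) \left(\left(-1\right) \left(-5\right) + \frac{95}{9} \left(-18\right)\right) = - 9 \left(5 - 190\right) = \left(-9\right) \left(-185\right) = 1665$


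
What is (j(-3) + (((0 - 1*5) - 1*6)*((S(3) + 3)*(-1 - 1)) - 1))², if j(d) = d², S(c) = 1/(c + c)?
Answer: 54289/9 ≈ 6032.1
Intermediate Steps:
S(c) = 1/(2*c)
(j(-3) + (((0 - 1*5) - 1*6)*((S(3) + 3)*(-1 - 1)) - 1))² = ((-3)² + (((0 - 1*5) - 1*6)*(((½)/3 + 3)*(-1 - 1)) - 1))² = (9 + (((0 - 5) - 6)*(((½)*(⅓) + 3)*(-2)) - 1))² = (9 + ((-5 - 6)*((⅙ + 3)*(-2)) - 1))² = (9 + (-209*(-2)/6 - 1))² = (9 + (-11*(-19/3) - 1))² = (9 + (209/3 - 1))² = (9 + 206/3)² = (233/3)² = 54289/9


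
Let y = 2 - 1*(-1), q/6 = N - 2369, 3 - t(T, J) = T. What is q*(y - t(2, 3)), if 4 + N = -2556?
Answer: -59148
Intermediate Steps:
N = -2560 (N = -4 - 2556 = -2560)
t(T, J) = 3 - T
q = -29574 (q = 6*(-2560 - 2369) = 6*(-4929) = -29574)
y = 3 (y = 2 + 1 = 3)
q*(y - t(2, 3)) = -29574*(3 - (3 - 1*2)) = -29574*(3 - (3 - 2)) = -29574*(3 - 1*1) = -29574*(3 - 1) = -29574*2 = -59148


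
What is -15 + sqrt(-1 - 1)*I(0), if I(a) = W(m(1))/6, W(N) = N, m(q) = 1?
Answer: -15 + I*sqrt(2)/6 ≈ -15.0 + 0.2357*I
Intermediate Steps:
I(a) = 1/6
-15 + sqrt(-1 - 1)*I(0) = -15 + sqrt(-1 - 1)*(1/6) = -15 + sqrt(-2)*(1/6) = -15 + (I*sqrt(2))*(1/6) = -15 + I*sqrt(2)/6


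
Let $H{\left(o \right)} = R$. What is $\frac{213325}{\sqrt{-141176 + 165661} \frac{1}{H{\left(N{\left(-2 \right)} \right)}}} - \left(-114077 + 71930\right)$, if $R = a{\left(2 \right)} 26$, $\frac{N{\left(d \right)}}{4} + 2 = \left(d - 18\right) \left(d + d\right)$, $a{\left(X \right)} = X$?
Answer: $42147 + \frac{2218580 \sqrt{24485}}{4897} \approx 1.1304 \cdot 10^{5}$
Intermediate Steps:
$N{\left(d \right)} = -8 + 8 d \left(-18 + d\right)$ ($N{\left(d \right)} = -8 + 4 \left(d - 18\right) \left(d + d\right) = -8 + 4 \left(-18 + d\right) 2 d = -8 + 4 \cdot 2 d \left(-18 + d\right) = -8 + 8 d \left(-18 + d\right)$)
$R = 52$ ($R = 2 \cdot 26 = 52$)
$H{\left(o \right)} = 52$
$\frac{213325}{\sqrt{-141176 + 165661} \frac{1}{H{\left(N{\left(-2 \right)} \right)}}} - \left(-114077 + 71930\right) = \frac{213325}{\sqrt{-141176 + 165661} \cdot \frac{1}{52}} - \left(-114077 + 71930\right) = \frac{213325}{\sqrt{24485} \cdot \frac{1}{52}} - -42147 = \frac{213325}{\frac{1}{52} \sqrt{24485}} + 42147 = 213325 \frac{52 \sqrt{24485}}{24485} + 42147 = \frac{2218580 \sqrt{24485}}{4897} + 42147 = 42147 + \frac{2218580 \sqrt{24485}}{4897}$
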